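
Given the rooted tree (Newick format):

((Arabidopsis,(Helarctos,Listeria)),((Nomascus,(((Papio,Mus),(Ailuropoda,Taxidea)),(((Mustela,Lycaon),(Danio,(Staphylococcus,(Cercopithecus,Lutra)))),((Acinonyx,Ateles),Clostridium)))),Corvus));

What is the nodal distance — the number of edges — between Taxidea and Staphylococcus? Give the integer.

The MRCA of Taxidea and Staphylococcus is the node subtending (((Papio,Mus),(Ailuropoda,Taxidea)),(((Mustela,Lycaon),(Danio,(Staphylococcus,(Cercopithecus,Lutra)))),((Acinonyx,Ateles),Clostridium))).
From Taxidea up to that node: 3 branches. From Staphylococcus up to the same node: 5 branches. Total: 3 + 5 = 8.

8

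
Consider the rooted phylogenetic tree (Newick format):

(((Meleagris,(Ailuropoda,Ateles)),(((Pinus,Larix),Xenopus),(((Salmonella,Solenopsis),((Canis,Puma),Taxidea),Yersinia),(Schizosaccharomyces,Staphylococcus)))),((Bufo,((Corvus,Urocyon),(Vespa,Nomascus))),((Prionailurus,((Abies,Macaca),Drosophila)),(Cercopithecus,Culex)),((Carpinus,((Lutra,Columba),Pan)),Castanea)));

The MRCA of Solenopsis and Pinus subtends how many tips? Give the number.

The MRCA of Solenopsis and Pinus is the node subtending (((Pinus,Larix),Xenopus),(((Salmonella,Solenopsis),((Canis,Puma),Taxidea),Yersinia),(Schizosaccharomyces,Staphylococcus))).
That clade contains 11 terminal taxa: Canis, Larix, Pinus, Puma, Salmonella, Schizosaccharomyces, Solenopsis, Staphylococcus, Taxidea, Xenopus, Yersinia.

11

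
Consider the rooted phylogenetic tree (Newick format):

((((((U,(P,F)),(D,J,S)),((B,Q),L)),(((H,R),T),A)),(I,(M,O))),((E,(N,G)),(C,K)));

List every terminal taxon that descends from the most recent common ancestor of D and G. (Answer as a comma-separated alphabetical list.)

Tracing D: it sits inside (D,J,S).
Tracing G: it sits inside (N,G).
The smallest clade enclosing both is the whole tree (their MRCA is the root), so the answer is all 21 tips in alphabetical order.

A, B, C, D, E, F, G, H, I, J, K, L, M, N, O, P, Q, R, S, T, U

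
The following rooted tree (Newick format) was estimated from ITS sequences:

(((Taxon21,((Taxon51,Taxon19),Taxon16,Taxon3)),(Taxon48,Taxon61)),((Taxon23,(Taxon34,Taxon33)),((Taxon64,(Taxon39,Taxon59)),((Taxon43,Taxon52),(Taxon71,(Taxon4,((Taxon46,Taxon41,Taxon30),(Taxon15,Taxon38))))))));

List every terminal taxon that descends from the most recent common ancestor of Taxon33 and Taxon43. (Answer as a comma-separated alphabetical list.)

Tracing Taxon33: it sits inside (Taxon34,Taxon33).
Tracing Taxon43: it sits inside (Taxon43,Taxon52).
The smallest clade enclosing both is ((Taxon23,(Taxon34,Taxon33)),((Taxon64,(Taxon39,Taxon59)),((Taxon43,Taxon52),(Taxon71,(Taxon4,((Taxon46,Taxon41,Taxon30),(Taxon15,Taxon38))))))); the answer is its 15 terminal taxa in alphabetical order.

Taxon15, Taxon23, Taxon30, Taxon33, Taxon34, Taxon38, Taxon39, Taxon4, Taxon41, Taxon43, Taxon46, Taxon52, Taxon59, Taxon64, Taxon71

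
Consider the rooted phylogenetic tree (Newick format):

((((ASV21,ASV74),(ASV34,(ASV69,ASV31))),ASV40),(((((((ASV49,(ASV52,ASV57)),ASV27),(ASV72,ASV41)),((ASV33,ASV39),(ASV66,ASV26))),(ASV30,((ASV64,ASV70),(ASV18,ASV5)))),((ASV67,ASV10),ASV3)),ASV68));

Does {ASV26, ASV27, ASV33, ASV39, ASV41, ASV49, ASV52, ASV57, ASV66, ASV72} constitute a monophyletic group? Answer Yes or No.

Yes

The most recent common ancestor of these taxa subtends ((((ASV49,(ASV52,ASV57)),ASV27),(ASV72,ASV41)),((ASV33,ASV39),(ASV66,ASV26))).
That clade has exactly 10 tips — every listed taxon and nothing else — so the group is monophyletic.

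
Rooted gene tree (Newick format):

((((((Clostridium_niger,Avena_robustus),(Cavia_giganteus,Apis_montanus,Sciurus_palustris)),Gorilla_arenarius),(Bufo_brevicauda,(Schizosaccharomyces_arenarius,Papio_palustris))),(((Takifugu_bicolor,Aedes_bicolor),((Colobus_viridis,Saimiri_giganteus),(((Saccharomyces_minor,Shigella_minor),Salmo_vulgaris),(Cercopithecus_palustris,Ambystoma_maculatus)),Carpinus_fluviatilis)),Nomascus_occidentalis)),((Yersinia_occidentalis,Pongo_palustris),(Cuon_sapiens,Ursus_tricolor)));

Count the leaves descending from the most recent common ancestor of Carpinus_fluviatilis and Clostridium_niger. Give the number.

20

The MRCA of Carpinus_fluviatilis and Clostridium_niger is the node subtending (((((Clostridium_niger,Avena_robustus),(Cavia_giganteus,Apis_montanus,Sciurus_palustris)),Gorilla_arenarius),(Bufo_brevicauda,(Schizosaccharomyces_arenarius,Papio_palustris))),(((Takifugu_bicolor,Aedes_bicolor),((Colobus_viridis,Saimiri_giganteus),(((Saccharomyces_minor,Shigella_minor),Salmo_vulgaris),(Cercopithecus_palustris,Ambystoma_maculatus)),Carpinus_fluviatilis)),Nomascus_occidentalis)).
That clade contains 20 terminal taxa: Aedes_bicolor, Ambystoma_maculatus, Apis_montanus, Avena_robustus, Bufo_brevicauda, Carpinus_fluviatilis, Cavia_giganteus, Cercopithecus_palustris, Clostridium_niger, Colobus_viridis, Gorilla_arenarius, Nomascus_occidentalis, Papio_palustris, Saccharomyces_minor, Saimiri_giganteus, Salmo_vulgaris, Schizosaccharomyces_arenarius, Sciurus_palustris, Shigella_minor, Takifugu_bicolor.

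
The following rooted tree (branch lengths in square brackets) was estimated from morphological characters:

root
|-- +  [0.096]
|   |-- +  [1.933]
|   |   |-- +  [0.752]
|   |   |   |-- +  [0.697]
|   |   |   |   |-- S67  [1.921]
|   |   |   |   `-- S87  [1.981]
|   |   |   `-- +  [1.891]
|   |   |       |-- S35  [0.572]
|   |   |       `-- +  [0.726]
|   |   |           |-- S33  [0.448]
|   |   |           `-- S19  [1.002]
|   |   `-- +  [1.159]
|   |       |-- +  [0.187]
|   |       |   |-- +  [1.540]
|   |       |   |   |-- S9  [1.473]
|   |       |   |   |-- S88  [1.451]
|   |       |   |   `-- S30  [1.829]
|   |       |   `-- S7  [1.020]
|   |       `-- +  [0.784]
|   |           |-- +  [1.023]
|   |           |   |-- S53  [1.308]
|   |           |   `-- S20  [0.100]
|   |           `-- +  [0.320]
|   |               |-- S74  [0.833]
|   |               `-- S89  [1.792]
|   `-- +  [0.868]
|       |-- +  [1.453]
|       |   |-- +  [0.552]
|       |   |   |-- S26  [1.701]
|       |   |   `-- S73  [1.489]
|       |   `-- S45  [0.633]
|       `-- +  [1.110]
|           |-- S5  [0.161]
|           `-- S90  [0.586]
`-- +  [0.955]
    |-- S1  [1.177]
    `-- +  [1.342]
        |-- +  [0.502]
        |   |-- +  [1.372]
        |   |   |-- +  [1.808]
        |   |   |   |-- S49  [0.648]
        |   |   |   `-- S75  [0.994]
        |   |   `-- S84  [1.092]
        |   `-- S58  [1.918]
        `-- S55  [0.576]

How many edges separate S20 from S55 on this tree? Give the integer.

9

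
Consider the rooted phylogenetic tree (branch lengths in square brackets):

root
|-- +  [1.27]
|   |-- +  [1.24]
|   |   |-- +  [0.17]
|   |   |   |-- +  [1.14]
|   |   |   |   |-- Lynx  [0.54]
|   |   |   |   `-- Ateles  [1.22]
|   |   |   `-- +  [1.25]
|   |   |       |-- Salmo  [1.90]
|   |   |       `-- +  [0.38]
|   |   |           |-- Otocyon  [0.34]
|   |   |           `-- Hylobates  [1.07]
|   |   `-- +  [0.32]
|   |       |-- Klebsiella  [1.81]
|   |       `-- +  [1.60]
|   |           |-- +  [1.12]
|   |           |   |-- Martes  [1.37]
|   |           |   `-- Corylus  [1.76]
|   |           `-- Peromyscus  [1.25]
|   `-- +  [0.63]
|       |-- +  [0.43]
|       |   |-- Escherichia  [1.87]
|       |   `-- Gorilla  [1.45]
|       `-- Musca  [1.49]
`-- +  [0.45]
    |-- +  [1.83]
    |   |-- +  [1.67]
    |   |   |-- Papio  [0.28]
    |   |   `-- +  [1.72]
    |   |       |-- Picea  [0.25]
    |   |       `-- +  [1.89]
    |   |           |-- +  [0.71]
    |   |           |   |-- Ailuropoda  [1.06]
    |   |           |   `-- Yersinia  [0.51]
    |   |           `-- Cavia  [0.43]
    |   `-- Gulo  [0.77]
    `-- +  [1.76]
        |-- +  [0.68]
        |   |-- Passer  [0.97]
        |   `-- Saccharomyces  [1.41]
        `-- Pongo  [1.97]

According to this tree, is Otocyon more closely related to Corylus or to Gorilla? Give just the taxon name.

Corylus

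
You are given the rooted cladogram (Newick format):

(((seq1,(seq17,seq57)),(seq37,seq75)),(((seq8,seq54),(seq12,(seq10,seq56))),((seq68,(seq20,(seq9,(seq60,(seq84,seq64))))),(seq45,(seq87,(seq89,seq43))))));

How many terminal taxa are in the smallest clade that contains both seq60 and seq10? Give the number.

The MRCA of seq60 and seq10 is the node subtending (((seq8,seq54),(seq12,(seq10,seq56))),((seq68,(seq20,(seq9,(seq60,(seq84,seq64))))),(seq45,(seq87,(seq89,seq43))))).
That clade contains 15 terminal taxa: seq10, seq12, seq20, seq43, seq45, seq54, seq56, seq60, seq64, seq68, seq8, seq84, seq87, seq89, seq9.

15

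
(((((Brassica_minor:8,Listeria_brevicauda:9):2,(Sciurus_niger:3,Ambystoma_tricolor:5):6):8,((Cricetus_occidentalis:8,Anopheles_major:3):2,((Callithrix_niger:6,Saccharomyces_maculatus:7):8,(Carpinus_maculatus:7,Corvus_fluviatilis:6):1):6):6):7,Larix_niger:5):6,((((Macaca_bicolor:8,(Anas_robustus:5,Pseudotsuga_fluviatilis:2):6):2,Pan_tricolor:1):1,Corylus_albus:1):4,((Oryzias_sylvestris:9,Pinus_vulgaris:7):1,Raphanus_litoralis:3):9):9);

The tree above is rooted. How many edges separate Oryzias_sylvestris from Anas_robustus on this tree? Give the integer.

The MRCA of Oryzias_sylvestris and Anas_robustus is the node subtending ((((Macaca_bicolor,(Anas_robustus,Pseudotsuga_fluviatilis)),Pan_tricolor),Corylus_albus),((Oryzias_sylvestris,Pinus_vulgaris),Raphanus_litoralis)).
From Oryzias_sylvestris up to that node: 3 branches. From Anas_robustus up to the same node: 5 branches. Total: 3 + 5 = 8.

8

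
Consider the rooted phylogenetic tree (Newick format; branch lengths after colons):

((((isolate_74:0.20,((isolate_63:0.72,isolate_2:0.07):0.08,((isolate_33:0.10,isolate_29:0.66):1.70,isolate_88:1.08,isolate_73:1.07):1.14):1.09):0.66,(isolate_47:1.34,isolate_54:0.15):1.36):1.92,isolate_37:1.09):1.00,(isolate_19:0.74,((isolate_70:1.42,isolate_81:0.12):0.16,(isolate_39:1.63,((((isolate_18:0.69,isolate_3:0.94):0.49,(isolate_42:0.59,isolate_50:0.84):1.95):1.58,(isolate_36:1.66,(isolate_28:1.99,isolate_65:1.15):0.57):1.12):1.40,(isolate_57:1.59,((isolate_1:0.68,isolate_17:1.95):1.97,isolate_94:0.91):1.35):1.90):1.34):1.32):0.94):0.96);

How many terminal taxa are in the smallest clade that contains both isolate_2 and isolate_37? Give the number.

The MRCA of isolate_2 and isolate_37 is the node subtending (((isolate_74,((isolate_63,isolate_2),((isolate_33,isolate_29),isolate_88,isolate_73))),(isolate_47,isolate_54)),isolate_37).
That clade contains 10 terminal taxa: isolate_2, isolate_29, isolate_33, isolate_37, isolate_47, isolate_54, isolate_63, isolate_73, isolate_74, isolate_88.

10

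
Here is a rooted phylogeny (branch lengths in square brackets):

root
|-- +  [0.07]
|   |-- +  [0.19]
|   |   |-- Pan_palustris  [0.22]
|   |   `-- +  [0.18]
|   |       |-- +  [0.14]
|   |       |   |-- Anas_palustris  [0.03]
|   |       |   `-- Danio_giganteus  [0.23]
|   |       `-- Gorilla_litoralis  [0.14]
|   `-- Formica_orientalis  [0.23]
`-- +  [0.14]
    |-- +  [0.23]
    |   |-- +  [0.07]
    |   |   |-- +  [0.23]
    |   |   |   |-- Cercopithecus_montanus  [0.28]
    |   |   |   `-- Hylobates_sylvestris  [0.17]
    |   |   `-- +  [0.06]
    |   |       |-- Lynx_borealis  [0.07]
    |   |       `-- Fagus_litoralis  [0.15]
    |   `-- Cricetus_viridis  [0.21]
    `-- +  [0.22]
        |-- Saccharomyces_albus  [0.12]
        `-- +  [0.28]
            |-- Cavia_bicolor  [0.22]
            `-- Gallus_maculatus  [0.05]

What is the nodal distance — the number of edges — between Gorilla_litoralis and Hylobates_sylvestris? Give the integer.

9

The MRCA of Gorilla_litoralis and Hylobates_sylvestris is the root of the tree.
From Gorilla_litoralis up to that node: 4 branches. From Hylobates_sylvestris up to the same node: 5 branches. Total: 4 + 5 = 9.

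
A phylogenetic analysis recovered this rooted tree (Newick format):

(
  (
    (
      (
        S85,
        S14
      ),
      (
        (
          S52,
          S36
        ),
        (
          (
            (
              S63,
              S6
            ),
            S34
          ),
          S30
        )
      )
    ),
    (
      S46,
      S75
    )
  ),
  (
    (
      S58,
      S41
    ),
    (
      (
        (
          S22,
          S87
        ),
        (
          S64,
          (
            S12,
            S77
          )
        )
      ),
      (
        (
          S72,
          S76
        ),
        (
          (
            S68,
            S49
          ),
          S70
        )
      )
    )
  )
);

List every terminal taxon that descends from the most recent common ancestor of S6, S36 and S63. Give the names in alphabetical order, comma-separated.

Tracing S6: it sits inside (S63,S6).
Tracing S36: it sits inside (S52,S36).
Tracing S63: it sits inside (S63,S6).
The smallest clade enclosing all 3 is ((S52,S36),(((S63,S6),S34),S30)); the answer is its 6 terminal taxa in alphabetical order.

S30, S34, S36, S52, S6, S63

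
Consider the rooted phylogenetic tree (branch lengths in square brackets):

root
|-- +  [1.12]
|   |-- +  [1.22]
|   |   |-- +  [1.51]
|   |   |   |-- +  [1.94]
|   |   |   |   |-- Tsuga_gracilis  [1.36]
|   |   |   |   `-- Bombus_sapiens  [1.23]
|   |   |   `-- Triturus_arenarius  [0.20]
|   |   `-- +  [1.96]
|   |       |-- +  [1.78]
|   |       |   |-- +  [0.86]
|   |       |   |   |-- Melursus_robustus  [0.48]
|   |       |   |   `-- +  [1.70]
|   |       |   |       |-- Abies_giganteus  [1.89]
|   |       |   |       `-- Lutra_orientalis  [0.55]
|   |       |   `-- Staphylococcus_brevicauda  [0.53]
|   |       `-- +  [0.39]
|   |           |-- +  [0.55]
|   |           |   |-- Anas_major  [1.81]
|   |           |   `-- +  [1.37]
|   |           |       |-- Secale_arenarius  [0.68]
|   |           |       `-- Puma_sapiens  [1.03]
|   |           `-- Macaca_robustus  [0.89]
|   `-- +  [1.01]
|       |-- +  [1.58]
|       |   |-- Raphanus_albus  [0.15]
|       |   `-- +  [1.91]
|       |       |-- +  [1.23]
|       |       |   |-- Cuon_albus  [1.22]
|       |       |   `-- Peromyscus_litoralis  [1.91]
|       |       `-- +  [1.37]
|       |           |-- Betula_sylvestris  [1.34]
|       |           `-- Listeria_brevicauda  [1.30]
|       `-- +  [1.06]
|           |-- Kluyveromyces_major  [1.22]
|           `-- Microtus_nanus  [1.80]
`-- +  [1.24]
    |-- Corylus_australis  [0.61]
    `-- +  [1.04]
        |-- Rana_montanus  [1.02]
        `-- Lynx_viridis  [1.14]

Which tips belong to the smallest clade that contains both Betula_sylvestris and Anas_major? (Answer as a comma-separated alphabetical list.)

Abies_giganteus, Anas_major, Betula_sylvestris, Bombus_sapiens, Cuon_albus, Kluyveromyces_major, Listeria_brevicauda, Lutra_orientalis, Macaca_robustus, Melursus_robustus, Microtus_nanus, Peromyscus_litoralis, Puma_sapiens, Raphanus_albus, Secale_arenarius, Staphylococcus_brevicauda, Triturus_arenarius, Tsuga_gracilis

Tracing Betula_sylvestris: it sits inside (Betula_sylvestris,Listeria_brevicauda).
Tracing Anas_major: it sits inside (Anas_major,(Secale_arenarius,Puma_sapiens)).
The smallest clade enclosing both is ((((Tsuga_gracilis,Bombus_sapiens),Triturus_arenarius),(((Melursus_robustus,(Abies_giganteus,Lutra_orientalis)),Staphylococcus_brevicauda),((Anas_major,(Secale_arenarius,Puma_sapiens)),Macaca_robustus))),((Raphanus_albus,((Cuon_albus,Peromyscus_litoralis),(Betula_sylvestris,Listeria_brevicauda))),(Kluyveromyces_major,Microtus_nanus))); the answer is its 18 terminal taxa in alphabetical order.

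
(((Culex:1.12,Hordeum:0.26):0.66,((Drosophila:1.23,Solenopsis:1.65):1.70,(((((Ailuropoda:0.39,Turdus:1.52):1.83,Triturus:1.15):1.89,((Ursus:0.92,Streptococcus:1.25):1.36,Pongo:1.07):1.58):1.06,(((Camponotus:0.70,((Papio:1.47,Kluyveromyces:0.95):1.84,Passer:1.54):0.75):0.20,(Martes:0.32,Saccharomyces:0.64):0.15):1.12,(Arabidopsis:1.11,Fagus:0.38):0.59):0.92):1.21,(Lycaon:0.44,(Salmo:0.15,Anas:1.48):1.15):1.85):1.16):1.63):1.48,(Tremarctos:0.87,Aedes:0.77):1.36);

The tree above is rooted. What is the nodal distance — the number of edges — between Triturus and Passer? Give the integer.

8

The MRCA of Triturus and Passer is the node subtending ((((Ailuropoda,Turdus),Triturus),((Ursus,Streptococcus),Pongo)),(((Camponotus,((Papio,Kluyveromyces),Passer)),(Martes,Saccharomyces)),(Arabidopsis,Fagus))).
From Triturus up to that node: 3 branches. From Passer up to the same node: 5 branches. Total: 3 + 5 = 8.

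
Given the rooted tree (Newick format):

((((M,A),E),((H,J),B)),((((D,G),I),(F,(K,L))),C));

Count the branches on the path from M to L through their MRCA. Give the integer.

9

The MRCA of M and L is the root of the tree.
From M up to that node: 4 branches. From L up to the same node: 5 branches. Total: 4 + 5 = 9.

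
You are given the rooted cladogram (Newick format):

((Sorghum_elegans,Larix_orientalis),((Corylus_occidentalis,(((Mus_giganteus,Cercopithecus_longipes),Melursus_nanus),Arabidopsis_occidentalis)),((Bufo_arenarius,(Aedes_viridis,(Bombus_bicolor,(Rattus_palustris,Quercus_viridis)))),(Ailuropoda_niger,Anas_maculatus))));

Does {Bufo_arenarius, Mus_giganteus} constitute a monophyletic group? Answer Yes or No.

The MRCA of the listed taxa subtends ((Corylus_occidentalis,(((Mus_giganteus,Cercopithecus_longipes),Melursus_nanus),Arabidopsis_occidentalis)),((Bufo_arenarius,(Aedes_viridis,(Bombus_bicolor,(Rattus_palustris,Quercus_viridis)))),(Ailuropoda_niger,Anas_maculatus))).
That clade also contains Aedes_viridis, Ailuropoda_niger, Anas_maculatus, Arabidopsis_occidentalis, Bombus_bicolor, Cercopithecus_longipes, Corylus_occidentalis, Melursus_nanus, Quercus_viridis, Rattus_palustris, which are not in the proposed group, so the group is not monophyletic.

No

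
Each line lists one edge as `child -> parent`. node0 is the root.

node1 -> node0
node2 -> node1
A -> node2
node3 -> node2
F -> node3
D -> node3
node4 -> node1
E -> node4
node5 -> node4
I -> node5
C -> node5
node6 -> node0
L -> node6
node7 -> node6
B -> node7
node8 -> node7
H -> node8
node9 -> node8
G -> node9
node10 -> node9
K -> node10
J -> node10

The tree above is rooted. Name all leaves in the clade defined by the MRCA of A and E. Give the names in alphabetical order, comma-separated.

A, C, D, E, F, I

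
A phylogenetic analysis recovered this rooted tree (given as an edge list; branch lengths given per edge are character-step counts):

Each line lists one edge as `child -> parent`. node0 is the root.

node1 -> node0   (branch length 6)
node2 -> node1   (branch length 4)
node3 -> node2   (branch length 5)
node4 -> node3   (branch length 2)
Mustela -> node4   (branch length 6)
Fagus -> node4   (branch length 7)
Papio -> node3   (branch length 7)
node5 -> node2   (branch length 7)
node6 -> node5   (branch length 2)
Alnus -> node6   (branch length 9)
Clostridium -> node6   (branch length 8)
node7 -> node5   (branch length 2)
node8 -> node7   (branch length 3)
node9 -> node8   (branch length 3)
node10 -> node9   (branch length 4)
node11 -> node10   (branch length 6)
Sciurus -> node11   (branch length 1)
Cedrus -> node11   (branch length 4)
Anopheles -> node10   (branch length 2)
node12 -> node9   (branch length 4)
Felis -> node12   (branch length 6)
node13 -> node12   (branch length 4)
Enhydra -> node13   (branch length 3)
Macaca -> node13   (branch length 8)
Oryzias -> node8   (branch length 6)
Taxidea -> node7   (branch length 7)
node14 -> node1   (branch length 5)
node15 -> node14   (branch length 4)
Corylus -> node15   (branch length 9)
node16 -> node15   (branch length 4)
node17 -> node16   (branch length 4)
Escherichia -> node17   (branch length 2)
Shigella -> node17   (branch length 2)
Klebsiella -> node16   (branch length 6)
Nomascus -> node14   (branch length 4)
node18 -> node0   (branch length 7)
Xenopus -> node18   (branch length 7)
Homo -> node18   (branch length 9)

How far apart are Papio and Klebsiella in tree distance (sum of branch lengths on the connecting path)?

35

The path runs Papio → … → MRCA → … → Klebsiella; the MRCA is the node subtending ((((Mustela,Fagus),Papio),((Alnus,Clostridium),(((((Sciurus,Cedrus),Anopheles),(Felis,(Enhydra,Macaca))),Oryzias),Taxidea))),((Corylus,((Escherichia,Shigella),Klebsiella)),Nomascus)).
Branch lengths along that path: 7 + 5 + 4 + 5 + 4 + 4 + 6 = 35.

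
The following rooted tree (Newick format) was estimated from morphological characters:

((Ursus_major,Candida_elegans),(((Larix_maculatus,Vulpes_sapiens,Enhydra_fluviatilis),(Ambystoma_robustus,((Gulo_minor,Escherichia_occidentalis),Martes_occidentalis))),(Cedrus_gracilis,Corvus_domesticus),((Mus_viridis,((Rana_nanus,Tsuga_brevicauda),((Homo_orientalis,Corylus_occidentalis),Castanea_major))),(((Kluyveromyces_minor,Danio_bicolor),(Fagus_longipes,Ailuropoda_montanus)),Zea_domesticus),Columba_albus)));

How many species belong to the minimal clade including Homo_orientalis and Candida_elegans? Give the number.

23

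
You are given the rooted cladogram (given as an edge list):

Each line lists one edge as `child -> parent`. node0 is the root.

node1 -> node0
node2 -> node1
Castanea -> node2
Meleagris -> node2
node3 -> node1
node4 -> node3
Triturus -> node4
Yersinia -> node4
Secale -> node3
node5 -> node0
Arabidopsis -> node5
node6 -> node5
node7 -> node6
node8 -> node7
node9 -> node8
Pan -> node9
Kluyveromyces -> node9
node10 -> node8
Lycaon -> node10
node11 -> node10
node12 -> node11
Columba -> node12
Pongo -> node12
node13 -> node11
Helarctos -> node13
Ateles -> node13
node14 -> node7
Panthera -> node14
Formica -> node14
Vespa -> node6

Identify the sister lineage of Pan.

Pan attaches to the tree at the node subtending (Pan,Kluyveromyces).
The other lineage descending from that same node — the sister group — is the single tip Kluyveromyces.

Kluyveromyces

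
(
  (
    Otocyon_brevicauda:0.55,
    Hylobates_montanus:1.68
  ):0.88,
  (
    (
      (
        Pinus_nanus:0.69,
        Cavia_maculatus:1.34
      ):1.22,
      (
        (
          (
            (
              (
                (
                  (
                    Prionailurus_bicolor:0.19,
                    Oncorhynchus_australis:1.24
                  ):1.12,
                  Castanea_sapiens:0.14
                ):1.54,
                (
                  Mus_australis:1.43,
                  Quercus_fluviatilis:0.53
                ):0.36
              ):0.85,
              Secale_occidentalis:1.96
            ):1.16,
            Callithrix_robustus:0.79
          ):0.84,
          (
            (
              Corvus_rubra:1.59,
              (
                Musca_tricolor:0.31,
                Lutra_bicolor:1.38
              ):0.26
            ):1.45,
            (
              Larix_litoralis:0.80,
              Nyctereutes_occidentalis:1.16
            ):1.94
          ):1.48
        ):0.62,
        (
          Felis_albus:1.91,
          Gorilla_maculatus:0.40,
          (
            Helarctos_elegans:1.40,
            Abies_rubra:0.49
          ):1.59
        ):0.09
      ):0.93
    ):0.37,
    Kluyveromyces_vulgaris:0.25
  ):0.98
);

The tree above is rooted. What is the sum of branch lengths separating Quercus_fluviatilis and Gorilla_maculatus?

4.85

The path runs Quercus_fluviatilis → … → MRCA → … → Gorilla_maculatus; the MRCA is the node subtending (((((((Prionailurus_bicolor,Oncorhynchus_australis),Castanea_sapiens),(Mus_australis,Quercus_fluviatilis)),Secale_occidentalis),Callithrix_robustus),((Corvus_rubra,(Musca_tricolor,Lutra_bicolor)),(Larix_litoralis,Nyctereutes_occidentalis))),(Felis_albus,Gorilla_maculatus,(Helarctos_elegans,Abies_rubra))).
Branch lengths along that path: 0.53 + 0.36 + 0.85 + 1.16 + 0.84 + 0.62 + 0.09 + 0.40 = 4.85.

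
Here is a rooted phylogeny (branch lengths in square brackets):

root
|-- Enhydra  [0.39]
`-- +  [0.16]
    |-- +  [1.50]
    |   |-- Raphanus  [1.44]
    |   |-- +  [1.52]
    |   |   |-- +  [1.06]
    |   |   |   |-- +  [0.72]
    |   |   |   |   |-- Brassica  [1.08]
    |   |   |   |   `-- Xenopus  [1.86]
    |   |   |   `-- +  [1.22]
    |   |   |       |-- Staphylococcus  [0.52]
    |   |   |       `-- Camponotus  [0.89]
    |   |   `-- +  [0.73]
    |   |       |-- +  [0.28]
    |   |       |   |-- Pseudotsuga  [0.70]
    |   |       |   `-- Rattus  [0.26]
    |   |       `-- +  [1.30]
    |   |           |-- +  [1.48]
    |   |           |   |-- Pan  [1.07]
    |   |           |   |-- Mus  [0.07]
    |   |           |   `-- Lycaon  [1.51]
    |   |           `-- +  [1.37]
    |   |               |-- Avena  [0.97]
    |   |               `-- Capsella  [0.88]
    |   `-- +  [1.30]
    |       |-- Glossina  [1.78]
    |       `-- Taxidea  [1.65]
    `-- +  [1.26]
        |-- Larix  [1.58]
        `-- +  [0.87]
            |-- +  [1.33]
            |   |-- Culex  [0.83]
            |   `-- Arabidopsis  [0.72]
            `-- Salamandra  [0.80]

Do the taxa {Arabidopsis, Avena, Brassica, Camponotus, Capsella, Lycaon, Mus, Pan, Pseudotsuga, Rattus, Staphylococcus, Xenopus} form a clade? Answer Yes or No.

The MRCA of the listed taxa subtends ((Raphanus,(((Brassica,Xenopus),(Staphylococcus,Camponotus)),((Pseudotsuga,Rattus),((Pan,Mus,Lycaon),(Avena,Capsella)))),(Glossina,Taxidea)),(Larix,((Culex,Arabidopsis),Salamandra))).
That clade also contains Culex, Glossina, Larix, Raphanus, Salamandra, Taxidea, which are not in the proposed group, so the group is not monophyletic.

No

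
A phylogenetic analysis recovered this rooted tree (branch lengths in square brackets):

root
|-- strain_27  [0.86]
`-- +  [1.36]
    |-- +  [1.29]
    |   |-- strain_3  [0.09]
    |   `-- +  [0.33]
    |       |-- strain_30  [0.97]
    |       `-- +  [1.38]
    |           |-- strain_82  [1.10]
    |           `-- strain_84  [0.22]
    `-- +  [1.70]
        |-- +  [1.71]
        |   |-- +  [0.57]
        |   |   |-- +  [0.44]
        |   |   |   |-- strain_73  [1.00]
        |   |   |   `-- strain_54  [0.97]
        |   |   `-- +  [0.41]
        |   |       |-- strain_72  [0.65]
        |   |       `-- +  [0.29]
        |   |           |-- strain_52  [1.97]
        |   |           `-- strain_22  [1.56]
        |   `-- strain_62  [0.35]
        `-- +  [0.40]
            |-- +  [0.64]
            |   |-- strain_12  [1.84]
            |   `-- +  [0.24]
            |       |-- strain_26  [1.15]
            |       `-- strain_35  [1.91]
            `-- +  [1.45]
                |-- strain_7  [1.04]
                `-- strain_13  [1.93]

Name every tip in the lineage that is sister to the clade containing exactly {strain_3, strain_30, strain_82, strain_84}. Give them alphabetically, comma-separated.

strain_12, strain_13, strain_22, strain_26, strain_35, strain_52, strain_54, strain_62, strain_7, strain_72, strain_73

The clade containing exactly {strain_3, strain_30, strain_82, strain_84} attaches to the tree at the node subtending ((strain_3,(strain_30,(strain_82,strain_84))),((((strain_73,strain_54),(strain_72,(strain_52,strain_22))),strain_62),((strain_12,(strain_26,strain_35)),(strain_7,strain_13)))).
The other lineage descending from that same node — the sister group — is ((((strain_73,strain_54),(strain_72,(strain_52,strain_22))),strain_62),((strain_12,(strain_26,strain_35)),(strain_7,strain_13))); its 11 tips in alphabetical order are the answer.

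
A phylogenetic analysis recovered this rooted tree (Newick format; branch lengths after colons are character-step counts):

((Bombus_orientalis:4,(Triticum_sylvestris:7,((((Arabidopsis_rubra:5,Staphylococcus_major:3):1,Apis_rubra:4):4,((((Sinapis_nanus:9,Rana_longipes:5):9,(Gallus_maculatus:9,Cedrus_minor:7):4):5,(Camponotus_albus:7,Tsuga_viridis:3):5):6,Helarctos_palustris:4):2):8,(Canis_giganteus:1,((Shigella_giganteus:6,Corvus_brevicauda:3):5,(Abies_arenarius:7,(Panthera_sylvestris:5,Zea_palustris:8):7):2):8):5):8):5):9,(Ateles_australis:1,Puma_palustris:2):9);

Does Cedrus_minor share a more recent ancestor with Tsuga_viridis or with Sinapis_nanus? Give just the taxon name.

Sinapis_nanus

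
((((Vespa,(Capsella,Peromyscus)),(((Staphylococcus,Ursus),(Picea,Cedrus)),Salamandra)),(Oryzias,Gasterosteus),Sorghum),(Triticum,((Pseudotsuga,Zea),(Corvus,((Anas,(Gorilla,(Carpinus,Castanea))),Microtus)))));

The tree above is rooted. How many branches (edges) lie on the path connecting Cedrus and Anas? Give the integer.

12

The MRCA of Cedrus and Anas is the root of the tree.
From Cedrus up to that node: 6 branches. From Anas up to the same node: 6 branches. Total: 6 + 6 = 12.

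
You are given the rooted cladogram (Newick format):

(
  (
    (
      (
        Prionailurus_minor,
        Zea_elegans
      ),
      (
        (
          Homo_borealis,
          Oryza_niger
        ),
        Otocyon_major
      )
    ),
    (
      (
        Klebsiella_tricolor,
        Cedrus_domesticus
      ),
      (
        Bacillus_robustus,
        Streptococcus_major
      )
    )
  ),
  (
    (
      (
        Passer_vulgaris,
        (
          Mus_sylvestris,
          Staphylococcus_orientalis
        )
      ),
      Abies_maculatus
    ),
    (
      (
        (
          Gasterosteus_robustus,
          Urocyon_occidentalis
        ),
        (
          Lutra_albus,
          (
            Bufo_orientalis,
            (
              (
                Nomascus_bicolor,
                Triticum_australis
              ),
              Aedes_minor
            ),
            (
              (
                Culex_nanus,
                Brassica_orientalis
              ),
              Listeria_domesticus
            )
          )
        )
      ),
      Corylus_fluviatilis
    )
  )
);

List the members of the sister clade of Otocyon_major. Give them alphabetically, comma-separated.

Homo_borealis, Oryza_niger

Otocyon_major attaches to the tree at the node subtending ((Homo_borealis,Oryza_niger),Otocyon_major).
The other lineage descending from that same node — the sister group — is (Homo_borealis,Oryza_niger); its 2 tips in alphabetical order are the answer.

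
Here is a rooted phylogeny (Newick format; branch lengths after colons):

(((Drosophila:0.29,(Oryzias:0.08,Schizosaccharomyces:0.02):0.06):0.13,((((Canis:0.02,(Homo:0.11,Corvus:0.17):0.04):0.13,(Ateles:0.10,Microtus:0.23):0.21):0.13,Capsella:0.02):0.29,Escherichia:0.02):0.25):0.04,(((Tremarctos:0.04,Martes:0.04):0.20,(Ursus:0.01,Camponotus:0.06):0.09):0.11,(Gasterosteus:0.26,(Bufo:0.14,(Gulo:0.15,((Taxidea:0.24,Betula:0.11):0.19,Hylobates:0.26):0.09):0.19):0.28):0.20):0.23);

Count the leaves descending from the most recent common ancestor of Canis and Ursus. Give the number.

20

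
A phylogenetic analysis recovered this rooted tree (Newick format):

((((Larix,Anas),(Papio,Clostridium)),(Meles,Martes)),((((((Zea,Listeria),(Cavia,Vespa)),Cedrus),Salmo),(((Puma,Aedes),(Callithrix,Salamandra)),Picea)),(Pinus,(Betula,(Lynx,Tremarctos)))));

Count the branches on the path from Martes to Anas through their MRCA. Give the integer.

The MRCA of Martes and Anas is the node subtending (((Larix,Anas),(Papio,Clostridium)),(Meles,Martes)).
From Martes up to that node: 2 branches. From Anas up to the same node: 3 branches. Total: 2 + 3 = 5.

5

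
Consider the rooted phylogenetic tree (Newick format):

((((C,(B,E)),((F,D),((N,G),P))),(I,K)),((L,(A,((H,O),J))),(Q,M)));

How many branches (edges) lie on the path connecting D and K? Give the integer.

6

The MRCA of D and K is the node subtending (((C,(B,E)),((F,D),((N,G),P))),(I,K)).
From D up to that node: 4 branches. From K up to the same node: 2 branches. Total: 4 + 2 = 6.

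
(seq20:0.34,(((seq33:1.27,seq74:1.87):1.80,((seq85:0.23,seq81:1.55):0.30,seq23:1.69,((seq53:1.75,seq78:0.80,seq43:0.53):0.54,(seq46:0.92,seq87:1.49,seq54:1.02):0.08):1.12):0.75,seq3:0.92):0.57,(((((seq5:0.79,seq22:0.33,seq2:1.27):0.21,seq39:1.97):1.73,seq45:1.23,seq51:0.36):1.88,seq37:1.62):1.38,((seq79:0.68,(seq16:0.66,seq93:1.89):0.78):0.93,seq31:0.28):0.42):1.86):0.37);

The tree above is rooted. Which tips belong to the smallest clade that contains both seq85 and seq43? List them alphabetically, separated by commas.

seq23, seq43, seq46, seq53, seq54, seq78, seq81, seq85, seq87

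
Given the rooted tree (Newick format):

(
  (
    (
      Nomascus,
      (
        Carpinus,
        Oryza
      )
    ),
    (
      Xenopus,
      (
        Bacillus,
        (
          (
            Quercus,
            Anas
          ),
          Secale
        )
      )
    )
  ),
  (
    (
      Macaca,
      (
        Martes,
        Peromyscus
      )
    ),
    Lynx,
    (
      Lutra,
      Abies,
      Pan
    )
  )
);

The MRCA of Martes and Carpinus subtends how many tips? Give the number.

15

The MRCA of Martes and Carpinus is the root, so the clade is the entire tree.
That clade contains 15 terminal taxa: Abies, Anas, Bacillus, Carpinus, Lutra, Lynx, Macaca, Martes, Nomascus, Oryza, Pan, Peromyscus, Quercus, Secale, Xenopus.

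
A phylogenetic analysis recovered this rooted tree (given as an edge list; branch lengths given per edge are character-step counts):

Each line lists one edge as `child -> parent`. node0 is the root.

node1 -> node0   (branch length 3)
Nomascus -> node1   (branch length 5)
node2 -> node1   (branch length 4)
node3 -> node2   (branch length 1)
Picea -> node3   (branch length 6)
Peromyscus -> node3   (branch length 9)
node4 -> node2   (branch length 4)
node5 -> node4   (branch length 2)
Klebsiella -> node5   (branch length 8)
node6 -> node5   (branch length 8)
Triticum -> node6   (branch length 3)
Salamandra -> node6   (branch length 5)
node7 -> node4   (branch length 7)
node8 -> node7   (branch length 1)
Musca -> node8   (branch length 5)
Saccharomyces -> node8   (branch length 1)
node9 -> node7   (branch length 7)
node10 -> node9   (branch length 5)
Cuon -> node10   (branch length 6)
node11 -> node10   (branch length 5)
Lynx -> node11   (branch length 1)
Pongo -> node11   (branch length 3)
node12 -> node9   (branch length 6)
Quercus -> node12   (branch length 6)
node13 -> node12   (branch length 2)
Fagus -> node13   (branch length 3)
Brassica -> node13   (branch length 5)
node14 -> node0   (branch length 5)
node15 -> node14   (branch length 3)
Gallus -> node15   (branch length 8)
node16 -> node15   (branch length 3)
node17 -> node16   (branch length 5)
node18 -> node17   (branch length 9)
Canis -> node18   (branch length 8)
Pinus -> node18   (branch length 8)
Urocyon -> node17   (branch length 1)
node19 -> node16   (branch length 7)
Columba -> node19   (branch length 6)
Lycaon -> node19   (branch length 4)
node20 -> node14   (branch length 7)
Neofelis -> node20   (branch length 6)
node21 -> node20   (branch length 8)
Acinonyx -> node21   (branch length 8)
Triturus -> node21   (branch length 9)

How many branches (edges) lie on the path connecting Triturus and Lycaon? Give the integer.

The MRCA of Triturus and Lycaon is the node subtending ((Gallus,(((Canis,Pinus),Urocyon),(Columba,Lycaon))),(Neofelis,(Acinonyx,Triturus))).
From Triturus up to that node: 3 branches. From Lycaon up to the same node: 4 branches. Total: 3 + 4 = 7.

7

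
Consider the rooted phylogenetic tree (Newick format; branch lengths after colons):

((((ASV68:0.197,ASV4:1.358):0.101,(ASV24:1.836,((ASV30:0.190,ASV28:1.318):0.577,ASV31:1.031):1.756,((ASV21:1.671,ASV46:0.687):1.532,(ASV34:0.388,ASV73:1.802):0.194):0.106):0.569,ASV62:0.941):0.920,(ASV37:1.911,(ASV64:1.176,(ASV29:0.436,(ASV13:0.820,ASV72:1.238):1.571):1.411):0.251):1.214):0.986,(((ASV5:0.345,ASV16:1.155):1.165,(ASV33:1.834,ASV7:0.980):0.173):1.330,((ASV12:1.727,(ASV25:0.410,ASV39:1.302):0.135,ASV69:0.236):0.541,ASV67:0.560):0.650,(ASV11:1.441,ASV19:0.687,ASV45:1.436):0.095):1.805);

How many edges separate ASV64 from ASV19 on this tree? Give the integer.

The MRCA of ASV64 and ASV19 is the root of the tree.
From ASV64 up to that node: 4 branches. From ASV19 up to the same node: 3 branches. Total: 4 + 3 = 7.

7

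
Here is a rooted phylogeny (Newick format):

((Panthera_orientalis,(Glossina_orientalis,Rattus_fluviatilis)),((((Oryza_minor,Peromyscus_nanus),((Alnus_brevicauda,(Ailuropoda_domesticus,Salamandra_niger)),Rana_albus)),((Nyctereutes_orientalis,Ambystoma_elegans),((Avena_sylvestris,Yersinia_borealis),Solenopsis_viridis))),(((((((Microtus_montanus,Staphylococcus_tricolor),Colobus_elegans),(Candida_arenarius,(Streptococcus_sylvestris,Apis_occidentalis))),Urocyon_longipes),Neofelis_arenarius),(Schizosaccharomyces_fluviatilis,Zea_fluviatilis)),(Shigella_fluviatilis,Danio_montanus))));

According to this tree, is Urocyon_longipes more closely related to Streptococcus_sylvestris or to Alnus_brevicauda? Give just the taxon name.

The MRCA of Urocyon_longipes and Streptococcus_sylvestris subtends ((((Microtus_montanus,Staphylococcus_tricolor),Colobus_elegans),(Candida_arenarius,(Streptococcus_sylvestris,Apis_occidentalis))),Urocyon_longipes) (7 taxa).
The MRCA of Urocyon_longipes and Alnus_brevicauda subtends ((((Oryza_minor,Peromyscus_nanus),((Alnus_brevicauda,(Ailuropoda_domesticus,Salamandra_niger)),Rana_albus)),((Nyctereutes_orientalis,Ambystoma_elegans),((Avena_sylvestris,Yersinia_borealis),Solenopsis_viridis))),(((((((Microtus_montanus,Staphylococcus_tricolor),Colobus_elegans),(Candida_arenarius,(Streptococcus_sylvestris,Apis_occidentalis))),Urocyon_longipes),Neofelis_arenarius),(Schizosaccharomyces_fluviatilis,Zea_fluviatilis)),(Shigella_fluviatilis,Danio_montanus))) (23 taxa).
The first is nested inside the second, so Urocyon_longipes shares a more recent common ancestor with Streptococcus_sylvestris.

Streptococcus_sylvestris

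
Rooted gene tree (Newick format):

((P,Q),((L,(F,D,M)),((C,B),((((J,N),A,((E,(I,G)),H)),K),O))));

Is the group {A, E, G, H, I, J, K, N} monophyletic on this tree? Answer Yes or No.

The most recent common ancestor of these taxa subtends (((J,N),A,((E,(I,G)),H)),K).
That clade has exactly 8 tips — every listed taxon and nothing else — so the group is monophyletic.

Yes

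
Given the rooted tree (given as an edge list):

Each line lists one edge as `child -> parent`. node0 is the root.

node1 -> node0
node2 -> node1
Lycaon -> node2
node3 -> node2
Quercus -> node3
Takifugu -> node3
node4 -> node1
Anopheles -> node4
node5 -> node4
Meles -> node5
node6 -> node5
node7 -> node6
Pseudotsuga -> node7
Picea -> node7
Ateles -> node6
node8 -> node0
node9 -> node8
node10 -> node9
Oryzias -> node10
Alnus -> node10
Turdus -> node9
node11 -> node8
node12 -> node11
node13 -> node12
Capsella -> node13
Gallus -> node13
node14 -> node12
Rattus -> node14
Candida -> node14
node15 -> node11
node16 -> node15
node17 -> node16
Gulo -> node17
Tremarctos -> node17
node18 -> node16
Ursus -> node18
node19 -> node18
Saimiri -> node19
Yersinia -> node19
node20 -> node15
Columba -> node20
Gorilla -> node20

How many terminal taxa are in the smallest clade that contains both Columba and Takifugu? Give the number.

22

The MRCA of Columba and Takifugu is the root, so the clade is the entire tree.
That clade contains 22 terminal taxa: Alnus, Anopheles, Ateles, Candida, Capsella, Columba, Gallus, Gorilla, Gulo, Lycaon, Meles, Oryzias, Picea, Pseudotsuga, Quercus, Rattus, Saimiri, Takifugu, Tremarctos, Turdus, Ursus, Yersinia.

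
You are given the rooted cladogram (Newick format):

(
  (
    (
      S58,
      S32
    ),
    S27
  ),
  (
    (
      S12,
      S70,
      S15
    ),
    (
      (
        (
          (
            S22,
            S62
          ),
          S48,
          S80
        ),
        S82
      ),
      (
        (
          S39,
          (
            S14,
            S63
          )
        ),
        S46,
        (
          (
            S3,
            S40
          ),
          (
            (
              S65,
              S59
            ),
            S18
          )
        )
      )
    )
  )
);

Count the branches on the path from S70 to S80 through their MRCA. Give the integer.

The MRCA of S70 and S80 is the node subtending ((S12,S70,S15),((((S22,S62),S48,S80),S82),((S39,(S14,S63)),S46,((S3,S40),((S65,S59),S18))))).
From S70 up to that node: 2 branches. From S80 up to the same node: 4 branches. Total: 2 + 4 = 6.

6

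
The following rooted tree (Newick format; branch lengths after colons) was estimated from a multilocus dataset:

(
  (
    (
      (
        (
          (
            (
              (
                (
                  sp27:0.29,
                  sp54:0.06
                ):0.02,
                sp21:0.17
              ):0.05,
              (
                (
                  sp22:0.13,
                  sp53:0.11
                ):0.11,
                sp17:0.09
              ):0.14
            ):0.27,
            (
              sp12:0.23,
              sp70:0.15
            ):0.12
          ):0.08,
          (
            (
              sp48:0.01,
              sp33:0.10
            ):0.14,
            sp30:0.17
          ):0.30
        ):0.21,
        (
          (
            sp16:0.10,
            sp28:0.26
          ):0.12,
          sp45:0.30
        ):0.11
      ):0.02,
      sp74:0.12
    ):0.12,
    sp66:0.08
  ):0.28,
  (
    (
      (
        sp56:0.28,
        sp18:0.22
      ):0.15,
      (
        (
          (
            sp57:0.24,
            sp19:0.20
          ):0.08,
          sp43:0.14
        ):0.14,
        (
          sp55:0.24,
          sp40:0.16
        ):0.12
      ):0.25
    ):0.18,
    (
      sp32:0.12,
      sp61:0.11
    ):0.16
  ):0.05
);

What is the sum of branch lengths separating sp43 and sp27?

2.10

The path runs sp43 → … → MRCA → … → sp27; the MRCA is the root of the tree.
Branch lengths along that path: 0.14 + 0.14 + 0.25 + 0.18 + 0.05 + 0.28 + 0.12 + 0.02 + 0.21 + 0.08 + 0.27 + 0.05 + 0.02 + 0.29 = 2.10.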